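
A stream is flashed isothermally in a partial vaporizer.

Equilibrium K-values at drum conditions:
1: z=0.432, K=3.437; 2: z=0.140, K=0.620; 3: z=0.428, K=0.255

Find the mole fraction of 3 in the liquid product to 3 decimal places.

x_3 = 0.619

Let ψ = V/F and solve Σ zᵢ(Kᵢ−1)/(1+ψ(Kᵢ−1)) = 0.
g(0) = ΣzᵢKᵢ − 1 = 0.681 and g(1) = 1 − Σzᵢ/Kᵢ = -1.030, so a root lies in (0, 1).
Iterate (Newton) starting at ψ = 0.5:
  ψ = 0.500: g = -0.0993, g' = -1.155 → ψ = 0.414
Converged at ψ = 0.414.
Compositions from xᵢ = zᵢ/(1+ψ(Kᵢ−1)), yᵢ = Kᵢxᵢ:
  1: x = 0.215, y = 0.739
  2: x = 0.166, y = 0.103
  3: x = 0.619, y = 0.158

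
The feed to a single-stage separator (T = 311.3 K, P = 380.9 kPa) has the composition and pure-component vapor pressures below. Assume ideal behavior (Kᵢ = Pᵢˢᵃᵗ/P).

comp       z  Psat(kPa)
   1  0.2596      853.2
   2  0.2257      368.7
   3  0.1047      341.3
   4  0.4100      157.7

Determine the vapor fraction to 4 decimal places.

Raoult's law: Kᵢ = Pᵢˢᵃᵗ/P = Pᵢˢᵃᵗ/380.9.
  K_1 = 853.2/380.9 = 2.239958, K_2 = 368.7/380.9 = 0.967971, K_3 = 341.3/380.9 = 0.896036, K_4 = 157.7/380.9 = 0.414019
Let ψ = V/F and solve Σ zᵢ(Kᵢ−1)/(1+ψ(Kᵢ−1)) = 0.
Feasibility: ΣzᵢKᵢ = 1.0635, Σzᵢ/Kᵢ = 1.4562 — both > 1, two phases present.
Iterate (Newton) starting at ψ = 0.34:
  ψ = 0.3400: g = -0.09219, g' = -0.4185 → ψ = 0.1197
  ψ = 0.1197: g = 0.00363, g' = -0.4668 → ψ = 0.1275
Converged at ψ = 0.1275.

ψ = 0.1275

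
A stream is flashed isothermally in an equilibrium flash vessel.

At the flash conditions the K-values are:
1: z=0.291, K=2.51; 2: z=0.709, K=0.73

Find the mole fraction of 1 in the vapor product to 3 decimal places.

y_1 = 0.381

Let ψ = V/F and solve Σ zᵢ(Kᵢ−1)/(1+ψ(Kᵢ−1)) = 0.
g(0) = ΣzᵢKᵢ − 1 = 0.248 and g(1) = 1 − Σzᵢ/Kᵢ = -0.087, so a root lies in (0, 1).
Binary case is linear: z₁(K₁−1)(1+ψ(K₂−1)) + z₂(K₂−1)(1+ψ(K₁−1)) = 0
⇒ ψ = [z₁(K₁−1)+z₂(K₂−1)] / [−(K₁−1)(K₂−1)] = 0.2480/0.4077 = 0.608
Compositions from xᵢ = zᵢ/(1+ψ(Kᵢ−1)), yᵢ = Kᵢxᵢ:
  1: x = 0.152, y = 0.381
  2: x = 0.848, y = 0.619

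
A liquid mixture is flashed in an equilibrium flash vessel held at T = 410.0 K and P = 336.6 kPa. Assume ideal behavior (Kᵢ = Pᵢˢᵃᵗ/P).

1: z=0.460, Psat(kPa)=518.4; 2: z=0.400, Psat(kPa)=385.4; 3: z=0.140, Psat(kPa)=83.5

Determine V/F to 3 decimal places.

V/F = 0.724

Raoult's law: Kᵢ = Pᵢˢᵃᵗ/P = Pᵢˢᵃᵗ/336.6.
  K_1 = 518.4/336.6 = 1.54011, K_2 = 385.4/336.6 = 1.14498, K_3 = 83.5/336.6 = 0.24807
Material balance + equilibrium reduce to Σ zᵢ(Kᵢ−1)/(1+V/F(Kᵢ−1)) = 0.
Check two-phase: ΣzᵢKᵢ = 1.201 > 1 and Σzᵢ/Kᵢ = 1.212 > 1, so g(0) = 0.201 > 0 and g(1) = -0.212 < 0.
Newton–Raphson from V/F = 0.5:
  V/F = 0.500: g = 0.0810, g' = -0.294 → V/F = 0.776
  V/F = 0.776: g = -0.0254, g' = -0.529 → V/F = 0.728
  V/F = 0.728: g = -0.0017, g' = -0.462 → V/F = 0.724
Converged at V/F = 0.724.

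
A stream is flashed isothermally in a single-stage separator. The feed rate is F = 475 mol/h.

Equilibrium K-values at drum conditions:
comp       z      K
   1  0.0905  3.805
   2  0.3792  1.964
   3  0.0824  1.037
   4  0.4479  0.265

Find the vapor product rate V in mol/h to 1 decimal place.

Newton–Raphson from β = 0.5:
  β = 0.5000: g = -0.16517, g' = -0.8887 → β = 0.3142
  β = 0.3142: g = -0.00951, g' = -0.8180 → β = 0.3025
Converged at β = 0.3025.
Then V = β·F = 0.3025·475 = 143.7 mol/h and L = F − V = 331.3 mol/h.

V = 143.7 mol/h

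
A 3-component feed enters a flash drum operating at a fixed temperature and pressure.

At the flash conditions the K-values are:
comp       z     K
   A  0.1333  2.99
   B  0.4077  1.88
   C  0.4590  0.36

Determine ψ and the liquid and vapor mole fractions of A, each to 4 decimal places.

Let ψ = V/F and solve Σ zᵢ(Kᵢ−1)/(1+ψ(Kᵢ−1)) = 0.
Check two-phase: ΣzᵢKᵢ = 1.3303 > 1 and Σzᵢ/Kᵢ = 1.5364 > 1, so g(0) = 0.3303 > 0 and g(1) = -0.5364 < 0.
Newton iteration, ψ⁰ = 0.5:
  ψ = 0.5000: g = -0.04988, g' = -0.6915 → ψ = 0.4279
  ψ = 0.4279: g = -0.00062, g' = -0.6772 → ψ = 0.4269
Converged at ψ = 0.4269.
Compositions from xᵢ = zᵢ/(1+ψ(Kᵢ−1)), yᵢ = Kᵢxᵢ:
  A: x = 0.0721, y = 0.2155
  B: x = 0.2964, y = 0.5571
  C: x = 0.6316, y = 0.2274

ψ = 0.4269, x_A = 0.0721, y_A = 0.2155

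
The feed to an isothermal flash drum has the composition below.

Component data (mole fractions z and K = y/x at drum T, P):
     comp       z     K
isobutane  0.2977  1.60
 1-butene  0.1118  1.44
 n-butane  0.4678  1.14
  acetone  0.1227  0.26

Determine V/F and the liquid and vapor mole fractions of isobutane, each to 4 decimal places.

Material balance + equilibrium reduce to Σ zᵢ(Kᵢ−1)/(1+V/F(Kᵢ−1)) = 0.
Feasibility: ΣzᵢKᵢ = 1.2025, Σzᵢ/Kᵢ = 1.1460 — both > 1, two phases present.
Newton iteration, V/F⁰ = 0.5:
  V/F = 0.5000: g = 0.09480, g' = -0.2553 → V/F = 0.8714
  V/F = 0.8714: g = -0.04444, g' = -0.5975 → V/F = 0.7970
  V/F = 0.7970: g = -0.00519, g' = -0.4677 → V/F = 0.7860
  V/F = 0.7860: g = -0.00008, g' = -0.4527 → V/F = 0.7858
Converged at V/F = 0.7858.
Compositions from xᵢ = zᵢ/(1+V/F(Kᵢ−1)), yᵢ = Kᵢxᵢ:
  isobutane: x = 0.2023, y = 0.3237
  1-butene: x = 0.0831, y = 0.1196
  n-butane: x = 0.4214, y = 0.4804
  acetone: x = 0.2932, y = 0.0762

V/F = 0.7858, x_isobutane = 0.2023, y_isobutane = 0.3237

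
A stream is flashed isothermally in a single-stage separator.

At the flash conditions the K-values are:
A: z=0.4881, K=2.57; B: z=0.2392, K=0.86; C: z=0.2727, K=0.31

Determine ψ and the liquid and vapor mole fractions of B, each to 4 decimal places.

ψ = 0.6517, x_B = 0.2632, y_B = 0.2264

Let ψ = V/F and solve Σ zᵢ(Kᵢ−1)/(1+ψ(Kᵢ−1)) = 0.
Feasibility: ΣzᵢKᵢ = 1.5447, Σzᵢ/Kᵢ = 1.3477 — both > 1, two phases present.
Iterate (Newton) starting at ψ = 0.5:
  ψ = 0.5000: g = 0.10603, g' = -0.6856 → ψ = 0.6546
  ψ = 0.6546: g = -0.00214, g' = -0.7301 → ψ = 0.6517
Converged at ψ = 0.6517.
Compositions from xᵢ = zᵢ/(1+ψ(Kᵢ−1)), yᵢ = Kᵢxᵢ:
  A: x = 0.2413, y = 0.6200
  B: x = 0.2632, y = 0.2264
  C: x = 0.4955, y = 0.1536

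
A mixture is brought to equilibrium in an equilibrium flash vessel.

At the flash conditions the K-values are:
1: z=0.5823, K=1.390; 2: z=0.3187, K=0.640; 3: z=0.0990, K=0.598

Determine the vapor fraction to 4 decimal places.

ψ = 0.5021

Material balance + equilibrium reduce to Σ zᵢ(Kᵢ−1)/(1+ψ(Kᵢ−1)) = 0.
Check two-phase: ΣzᵢKᵢ = 1.0726 > 1 and Σzᵢ/Kᵢ = 1.0824 > 1, so g(0) = 0.0726 > 0 and g(1) = -0.0824 < 0.
Newton iteration, ψ⁰ = 0.35:
  ψ = 0.3500: g = 0.02223, g' = -0.1443 → ψ = 0.5041
  ψ = 0.5041: g = -0.00029, g' = -0.1487 → ψ = 0.5021
Converged at ψ = 0.5021.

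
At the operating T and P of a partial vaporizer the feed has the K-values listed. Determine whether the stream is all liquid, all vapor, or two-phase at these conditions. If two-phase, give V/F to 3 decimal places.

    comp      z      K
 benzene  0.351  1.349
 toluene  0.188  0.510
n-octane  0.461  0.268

all liquid

ΣzᵢKᵢ = 0.693; Σzᵢ/Kᵢ = 2.349.
Since ΣzᵢKᵢ < 1 the mixture is below its bubble point — single liquid phase.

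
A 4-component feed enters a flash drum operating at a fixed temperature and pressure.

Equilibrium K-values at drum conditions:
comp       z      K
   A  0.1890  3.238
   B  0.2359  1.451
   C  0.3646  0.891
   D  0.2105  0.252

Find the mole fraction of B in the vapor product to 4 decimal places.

Rachford–Rice: g(β) = Σ zᵢ(Kᵢ−1)/(1+β(Kᵢ−1)) = 0.
Feasibility: ΣzᵢKᵢ = 1.3322, Σzᵢ/Kᵢ = 1.4655 — both > 1, two phases present.
Newton iteration, β⁰ = 0.5:
  β = 0.5000: g = -0.00713, g' = -0.5482 → β = 0.4870
Converged at β = 0.4870.
Compositions from xᵢ = zᵢ/(1+β(Kᵢ−1)), yᵢ = Kᵢxᵢ:
  A: x = 0.0904, y = 0.2928
  B: x = 0.1934, y = 0.2807
  C: x = 0.3850, y = 0.3431
  D: x = 0.3311, y = 0.0834

y_B = 0.2807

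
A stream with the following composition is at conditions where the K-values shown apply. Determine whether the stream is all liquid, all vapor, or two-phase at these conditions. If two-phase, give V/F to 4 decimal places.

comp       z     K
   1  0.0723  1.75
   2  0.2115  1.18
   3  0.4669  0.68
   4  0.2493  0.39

ΣzᵢKᵢ = 0.7908; Σzᵢ/Kᵢ = 1.5464.
Since ΣzᵢKᵢ < 1 the mixture is below its bubble point — single liquid phase.

all liquid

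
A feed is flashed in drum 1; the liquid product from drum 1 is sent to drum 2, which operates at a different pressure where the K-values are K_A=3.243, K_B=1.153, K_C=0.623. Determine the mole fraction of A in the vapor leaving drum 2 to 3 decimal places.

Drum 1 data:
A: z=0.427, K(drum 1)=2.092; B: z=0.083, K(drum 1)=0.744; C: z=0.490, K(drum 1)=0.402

Drum 1:
Material balance + equilibrium reduce to Σ zᵢ(Kᵢ−1)/(1+ψ₁(Kᵢ−1)) = 0.
Check two-phase: ΣzᵢKᵢ = 1.152 > 1 and Σzᵢ/Kᵢ = 1.535 > 1, so g(0) = 0.152 > 0 and g(1) = -0.535 < 0.
Newton–Raphson from ψ₁ = 0.5:
  ψ₁ = 0.500: g = -0.1408, g' = -0.577 → ψ₁ = 0.256
  ψ₁ = 0.256: g = -0.0043, g' = -0.562 → ψ₁ = 0.248
Converged at ψ₁ = 0.248.
Drum-1 compositions:
  A: x = 0.336, y = 0.703
  B: x = 0.089, y = 0.066
  C: x = 0.575, y = 0.231
Drum-2 feed = drum-1 liquid: z₂ = (0.3359, 0.0886, 0.5755).
Drum 2:
Let ψ₂ = V/F and solve Σ zᵢ(Kᵢ−1)/(1+ψ₂(Kᵢ−1)) = 0.
g(0) = ΣzᵢKᵢ − 1 = 0.550 and g(1) = 1 − Σzᵢ/Kᵢ = -0.104, so a root lies in (0, 1).
Iterate (Newton) starting at ψ₂ = 0.52:
  ψ₂ = 0.520: g = 0.0905, g' = -0.488 → ψ₂ = 0.705
  ψ₂ = 0.705: g = 0.0085, g' = -0.407 → ψ₂ = 0.726
Converged at ψ₂ = 0.726.
  A: x = 0.128, y = 0.414
  B: x = 0.080, y = 0.092
  C: x = 0.792, y = 0.494

y_A (drum 2) = 0.414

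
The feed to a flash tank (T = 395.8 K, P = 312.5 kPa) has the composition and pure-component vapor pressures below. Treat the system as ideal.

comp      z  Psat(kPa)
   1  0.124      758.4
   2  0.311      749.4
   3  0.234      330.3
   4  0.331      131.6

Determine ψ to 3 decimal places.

Raoult's law: Kᵢ = Pᵢˢᵃᵗ/P = Pᵢˢᵃᵗ/312.5.
  K_1 = 758.4/312.5 = 2.42688, K_2 = 749.4/312.5 = 2.39808, K_3 = 330.3/312.5 = 1.05696, K_4 = 131.6/312.5 = 0.42112
Let ψ = V/F and solve Σ zᵢ(Kᵢ−1)/(1+ψ(Kᵢ−1)) = 0.
Check two-phase: ΣzᵢKᵢ = 1.433 > 1 and Σzᵢ/Kᵢ = 1.188 > 1, so g(0) = 0.433 > 0 and g(1) = -0.188 < 0.
Newton iteration, ψ⁰ = 0.5:
  ψ = 0.500: g = 0.1025, g' = -0.517 → ψ = 0.698
Converged at ψ = 0.698.

ψ = 0.698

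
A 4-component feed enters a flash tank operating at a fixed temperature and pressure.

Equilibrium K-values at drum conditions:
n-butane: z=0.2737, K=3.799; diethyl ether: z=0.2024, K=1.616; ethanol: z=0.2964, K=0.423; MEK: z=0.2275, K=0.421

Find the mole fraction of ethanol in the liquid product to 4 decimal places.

x_ethanol = 0.4117

Rachford–Rice: g(ψ) = Σ zᵢ(Kᵢ−1)/(1+ψ(Kᵢ−1)) = 0.
g(0) = ΣzᵢKᵢ − 1 = 0.5880 and g(1) = 1 − Σzᵢ/Kᵢ = -0.4384, so a root lies in (0, 1).
Iterate (Newton) starting at ψ = 0.5:
  ψ = 0.5000: g = -0.01117, g' = -0.7633 → ψ = 0.4854
Converged at ψ = 0.4854.
Compositions from xᵢ = zᵢ/(1+ψ(Kᵢ−1)), yᵢ = Kᵢxᵢ:
  n-butane: x = 0.1160, y = 0.4408
  diethyl ether: x = 0.1558, y = 0.2518
  ethanol: x = 0.4117, y = 0.1742
  MEK: x = 0.3164, y = 0.1332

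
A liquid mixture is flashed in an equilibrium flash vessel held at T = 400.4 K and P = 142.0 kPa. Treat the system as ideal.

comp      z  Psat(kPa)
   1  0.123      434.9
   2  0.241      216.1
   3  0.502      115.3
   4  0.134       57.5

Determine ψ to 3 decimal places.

ψ = 0.524

Raoult's law: Kᵢ = Pᵢˢᵃᵗ/P = Pᵢˢᵃᵗ/142.0.
  K_1 = 434.9/142.0 = 3.06268, K_2 = 216.1/142.0 = 1.52183, K_3 = 115.3/142.0 = 0.81197, K_4 = 57.5/142.0 = 0.40493
Rachford–Rice: g(ψ) = Σ zᵢ(Kᵢ−1)/(1+ψ(Kᵢ−1)) = 0.
g(0) = ΣzᵢKᵢ − 1 = 0.205 and g(1) = 1 − Σzᵢ/Kᵢ = -0.148, so a root lies in (0, 1).
Newton–Raphson from ψ = 0.5:
  ψ = 0.500: g = 0.0069, g' = -0.286 → ψ = 0.524
Converged at ψ = 0.524.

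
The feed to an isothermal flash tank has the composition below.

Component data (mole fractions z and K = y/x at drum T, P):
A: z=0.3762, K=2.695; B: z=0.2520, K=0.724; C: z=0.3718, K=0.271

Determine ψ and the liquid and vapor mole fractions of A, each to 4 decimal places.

ψ = 0.3000, x_A = 0.2494, y_A = 0.6721

Let ψ = V/F and solve Σ zᵢ(Kᵢ−1)/(1+ψ(Kᵢ−1)) = 0.
g(0) = ΣzᵢKᵢ − 1 = 0.2971 and g(1) = 1 − Σzᵢ/Kᵢ = -0.8596, so a root lies in (0, 1).
Iterate (Newton) starting at ψ = 0.51:
  ψ = 0.5100: g = -0.17039, g' = -0.8376 → ψ = 0.3066
  ψ = 0.3066: g = -0.00542, g' = -0.8186 → ψ = 0.2999
  ψ = 0.2999: g = 0.00001, g' = -0.8215 → ψ = 0.3000
Converged at ψ = 0.3000.
Compositions from xᵢ = zᵢ/(1+ψ(Kᵢ−1)), yᵢ = Kᵢxᵢ:
  A: x = 0.2494, y = 0.6721
  B: x = 0.2747, y = 0.1989
  C: x = 0.4759, y = 0.1290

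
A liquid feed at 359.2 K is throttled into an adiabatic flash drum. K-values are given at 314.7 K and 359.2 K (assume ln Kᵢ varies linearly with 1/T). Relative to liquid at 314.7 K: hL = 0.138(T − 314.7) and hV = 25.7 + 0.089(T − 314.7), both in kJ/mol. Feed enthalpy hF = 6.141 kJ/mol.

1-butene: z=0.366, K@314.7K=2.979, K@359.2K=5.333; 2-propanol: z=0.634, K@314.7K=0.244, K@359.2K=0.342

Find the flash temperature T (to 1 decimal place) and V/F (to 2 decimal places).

Adiabatic flash: solve Rachford–Rice at each trial T, then check hF = ψ·hV(T) + (1−ψ)·hL(T).
  T = 314.7 K: K = (2.979, 0.244), RR gives ψ = 0.164, H_out = 4.209 kJ/mol
  T = 359.2 K: K = (5.333, 0.342), RR gives ψ = 0.410, H_out = 15.782 kJ/mol
  T = 336.9 K: K = (4.061, 0.292), RR gives ψ = 0.310, H_out = 10.688 kJ/mol
  T = 325.8 K: K = (3.496, 0.268), RR gives ψ = 0.246, H_out = 7.717 kJ/mol
  T = 320.2 K: K = (3.229, 0.256), RR gives ψ = 0.207, H_out = 6.032 kJ/mol
  T = 323.0 K: K = (3.361, 0.262), RR gives ψ = 0.227, H_out = 6.893 kJ/mol
  T = 321.6 K: K = (3.295, 0.259), RR gives ψ = 0.217, H_out = 6.468 kJ/mol
  T = 320.9 K: K = (3.262, 0.257), RR gives ψ = 0.212, H_out = 6.251 kJ/mol
Linear interpolation between T = 320.2 (H_out = 6.032) and T = 320.9 (H_out = 6.251) on hF = 6.141 gives T ≈ 320.5 K, at which ψ = 0.21.

T = 320.5 K, V/F = 0.21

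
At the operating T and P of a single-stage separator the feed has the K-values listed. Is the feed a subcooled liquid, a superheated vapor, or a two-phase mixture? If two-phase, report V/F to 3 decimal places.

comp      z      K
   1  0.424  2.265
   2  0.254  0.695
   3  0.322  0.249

two-phase, V/F = 0.287

ΣzᵢKᵢ = 1.217; Σzᵢ/Kᵢ = 1.846.
Both exceed 1, so a two-phase solution exists.
Material balance + equilibrium reduce to Σ zᵢ(Kᵢ−1)/(1+ψ(Kᵢ−1)) = 0.
Newton–Raphson from ψ = 0.5:
  ψ = 0.500: g = -0.1501, g' = -0.753 → ψ = 0.301
  ψ = 0.301: g = -0.0091, g' = -0.688 → ψ = 0.287
Converged at ψ = 0.287.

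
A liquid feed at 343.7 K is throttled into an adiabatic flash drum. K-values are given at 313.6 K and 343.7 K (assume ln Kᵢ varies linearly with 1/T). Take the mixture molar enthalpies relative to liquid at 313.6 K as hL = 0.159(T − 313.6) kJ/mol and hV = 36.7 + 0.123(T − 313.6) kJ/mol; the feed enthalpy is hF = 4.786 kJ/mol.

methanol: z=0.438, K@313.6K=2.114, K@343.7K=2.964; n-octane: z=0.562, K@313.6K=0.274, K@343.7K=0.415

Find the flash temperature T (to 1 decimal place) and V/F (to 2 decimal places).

Adiabatic flash: solve Rachford–Rice at each trial T, then check hF = ψ·hV(T) + (1−ψ)·hL(T).
  T = 313.6 K: K = (2.114, 0.274), RR gives ψ = 0.099, H_out = 3.627 kJ/mol
  T = 343.7 K: K = (2.964, 0.415), RR gives ψ = 0.463, H_out = 21.261 kJ/mol
  T = 328.6 K: K = (2.521, 0.340), RR gives ψ = 0.294, H_out = 13.030 kJ/mol
  T = 321.1 K: K = (2.313, 0.306), RR gives ψ = 0.203, H_out = 8.599 kJ/mol
  T = 317.4 K: K = (2.214, 0.290), RR gives ψ = 0.154, H_out = 6.233 kJ/mol
  T = 315.5 K: K = (2.164, 0.282), RR gives ψ = 0.127, H_out = 4.955 kJ/mol
Linear interpolation between T = 313.6 (H_out = 3.627) and T = 315.5 (H_out = 4.955) on hF = 4.786 gives T ≈ 315.3 K, at which ψ = 0.12.

T = 315.3 K, V/F = 0.12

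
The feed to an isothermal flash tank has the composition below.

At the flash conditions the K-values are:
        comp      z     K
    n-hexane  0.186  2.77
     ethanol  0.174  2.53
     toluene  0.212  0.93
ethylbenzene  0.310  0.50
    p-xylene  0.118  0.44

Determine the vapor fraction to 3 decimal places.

ψ = 0.523

Material balance + equilibrium reduce to Σ zᵢ(Kᵢ−1)/(1+ψ(Kᵢ−1)) = 0.
g(0) = ΣzᵢKᵢ − 1 = 0.360 and g(1) = 1 − Σzᵢ/Kᵢ = -0.252, so a root lies in (0, 1).
Newton iteration, ψ⁰ = 0.5:
  ψ = 0.500: g = 0.0117, g' = -0.505 → ψ = 0.523
Converged at ψ = 0.523.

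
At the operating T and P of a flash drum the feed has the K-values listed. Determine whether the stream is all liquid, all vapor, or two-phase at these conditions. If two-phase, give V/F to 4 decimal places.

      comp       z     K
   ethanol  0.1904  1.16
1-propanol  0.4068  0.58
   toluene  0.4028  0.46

all liquid

ΣzᵢKᵢ = 0.6421; Σzᵢ/Kᵢ = 1.7412.
Since ΣzᵢKᵢ < 1 the mixture is below its bubble point — single liquid phase.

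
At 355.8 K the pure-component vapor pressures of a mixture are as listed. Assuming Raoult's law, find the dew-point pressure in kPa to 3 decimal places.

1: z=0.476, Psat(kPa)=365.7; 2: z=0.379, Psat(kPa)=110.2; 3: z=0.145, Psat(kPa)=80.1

At the dew point ψ → 1, so Σzᵢ/Kᵢ = 1 with Kᵢ = Pᵢˢᵃᵗ/P ⇒ 1/P = Σzᵢ/Pᵢˢᵃᵗ.
1/P = 0.476/365.7 + 0.379/110.2 + 0.145/80.1 = 0.006551 ⇒ P = 152.647 kPa

Pdew = 152.647 kPa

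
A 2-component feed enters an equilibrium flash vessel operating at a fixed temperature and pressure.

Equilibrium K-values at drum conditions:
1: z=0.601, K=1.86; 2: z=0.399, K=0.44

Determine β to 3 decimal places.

β = 0.609

Material balance + equilibrium reduce to Σ zᵢ(Kᵢ−1)/(1+β(Kᵢ−1)) = 0.
g(0) = ΣzᵢKᵢ − 1 = 0.293 and g(1) = 1 − Σzᵢ/Kᵢ = -0.230, so a root lies in (0, 1).
Newton–Raphson from β = 0.5:
  β = 0.500: g = 0.0511, g' = -0.459 → β = 0.611
  β = 0.611: g = -0.0010, g' = -0.480 → β = 0.609
Converged at β = 0.609.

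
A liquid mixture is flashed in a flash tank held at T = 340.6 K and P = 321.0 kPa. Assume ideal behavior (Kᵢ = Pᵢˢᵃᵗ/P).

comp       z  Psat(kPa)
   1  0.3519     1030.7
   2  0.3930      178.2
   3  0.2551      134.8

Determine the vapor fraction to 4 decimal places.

ψ = 0.4102

Raoult's law: Kᵢ = Pᵢˢᵃᵗ/P = Pᵢˢᵃᵗ/321.0.
  K_1 = 1030.7/321.0 = 3.210903, K_2 = 178.2/321.0 = 0.555140, K_3 = 134.8/321.0 = 0.419938
Let ψ = V/F and solve Σ zᵢ(Kᵢ−1)/(1+ψ(Kᵢ−1)) = 0.
Feasibility: ΣzᵢKᵢ = 1.4552, Σzᵢ/Kᵢ = 1.4250 — both > 1, two phases present.
Newton iteration, ψ⁰ = 0.59:
  ψ = 0.5900: g = -0.12439, g' = -0.6653 → ψ = 0.4030
  ψ = 0.4030: g = 0.00528, g' = -0.7427 → ψ = 0.4101
  ψ = 0.4101: g = 0.00002, g' = -0.7373 → ψ = 0.4102
Converged at ψ = 0.4102.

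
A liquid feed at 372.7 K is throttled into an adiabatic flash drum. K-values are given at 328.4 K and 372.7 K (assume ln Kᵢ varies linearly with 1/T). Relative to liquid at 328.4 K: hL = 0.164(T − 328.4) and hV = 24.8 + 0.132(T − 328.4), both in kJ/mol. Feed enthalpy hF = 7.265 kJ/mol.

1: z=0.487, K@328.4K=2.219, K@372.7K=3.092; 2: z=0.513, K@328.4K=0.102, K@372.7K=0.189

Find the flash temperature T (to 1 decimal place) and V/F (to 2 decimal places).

T = 341.7 K, V/F = 0.21

Adiabatic flash: solve Rachford–Rice at each trial T, then check hF = ψ·hV(T) + (1−ψ)·hL(T).
  T = 328.4 K: K = (2.219, 0.102), RR gives ψ = 0.121, H_out = 3.013 kJ/mol
  T = 372.7 K: K = (3.092, 0.189), RR gives ψ = 0.355, H_out = 15.572 kJ/mol
  T = 350.5 K: K = (2.646, 0.141), RR gives ψ = 0.256, H_out = 9.782 kJ/mol
  T = 339.4 K: K = (2.429, 0.121), RR gives ψ = 0.195, H_out = 6.568 kJ/mol
  T = 344.9 K: K = (2.536, 0.131), RR gives ψ = 0.226, H_out = 8.198 kJ/mol
  T = 342.1 K: K = (2.481, 0.126), RR gives ψ = 0.211, H_out = 7.378 kJ/mol
  T = 340.8 K: K = (2.456, 0.123), RR gives ψ = 0.203, H_out = 6.991 kJ/mol
Linear interpolation between T = 340.8 (H_out = 6.991) and T = 342.1 (H_out = 7.378) on hF = 7.265 gives T ≈ 341.7 K, at which ψ = 0.21.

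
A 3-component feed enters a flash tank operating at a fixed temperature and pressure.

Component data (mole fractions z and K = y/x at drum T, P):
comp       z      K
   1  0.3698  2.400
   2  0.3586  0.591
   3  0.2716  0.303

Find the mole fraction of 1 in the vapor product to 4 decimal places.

Rachford–Rice: g(ψ) = Σ zᵢ(Kᵢ−1)/(1+ψ(Kᵢ−1)) = 0.
Feasibility: ΣzᵢKᵢ = 1.1817, Σzᵢ/Kᵢ = 1.6572 — both > 1, two phases present.
Newton–Raphson from ψ = 0.5:
  ψ = 0.5000: g = -0.17040, g' = -0.6565 → ψ = 0.2404
  ψ = 0.2404: g = -0.00273, g' = -0.6699 → ψ = 0.2363
Converged at ψ = 0.2363.
Compositions from xᵢ = zᵢ/(1+ψ(Kᵢ−1)), yᵢ = Kᵢxᵢ:
  1: x = 0.2779, y = 0.6669
  2: x = 0.3970, y = 0.2346
  3: x = 0.3252, y = 0.0985

y_1 = 0.6669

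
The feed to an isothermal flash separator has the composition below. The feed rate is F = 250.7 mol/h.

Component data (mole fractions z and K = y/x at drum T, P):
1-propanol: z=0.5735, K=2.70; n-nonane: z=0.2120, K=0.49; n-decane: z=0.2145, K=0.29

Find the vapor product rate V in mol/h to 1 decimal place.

V = 168.3 mol/h

Rachford–Rice: g(ψ) = Σ zᵢ(Kᵢ−1)/(1+ψ(Kᵢ−1)) = 0.
Feasibility: ΣzᵢKᵢ = 1.7145, Σzᵢ/Kᵢ = 1.3847 — both > 1, two phases present.
Iterate (Newton) starting at ψ = 0.56:
  ψ = 0.5600: g = 0.09530, g' = -0.8410 → ψ = 0.6733
  ψ = 0.6733: g = -0.00186, g' = -0.8852 → ψ = 0.6712
Converged at ψ = 0.6712.
Then V = ψ·F = 0.6712·250.7 = 168.3 mol/h and L = F − V = 82.4 mol/h.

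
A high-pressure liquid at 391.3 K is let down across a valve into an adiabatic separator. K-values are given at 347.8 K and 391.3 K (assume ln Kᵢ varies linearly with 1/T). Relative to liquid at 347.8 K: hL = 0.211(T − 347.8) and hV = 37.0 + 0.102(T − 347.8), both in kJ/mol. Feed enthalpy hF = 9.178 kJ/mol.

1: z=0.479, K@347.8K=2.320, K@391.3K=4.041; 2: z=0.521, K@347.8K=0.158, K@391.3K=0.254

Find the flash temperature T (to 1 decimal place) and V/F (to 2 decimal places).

T = 352.6 K, V/F = 0.22

Adiabatic flash: solve Rachford–Rice at each trial T, then check hF = ψ·hV(T) + (1−ψ)·hL(T).
  T = 347.8 K: K = (2.320, 0.158), RR gives ψ = 0.174, H_out = 6.445 kJ/mol
  T = 391.3 K: K = (4.041, 0.254), RR gives ψ = 0.471, H_out = 24.365 kJ/mol
  T = 369.6 K: K = (3.114, 0.203), RR gives ψ = 0.355, H_out = 16.884 kJ/mol
  T = 358.7 K: K = (2.700, 0.180), RR gives ψ = 0.278, H_out = 12.241 kJ/mol
  T = 353.2 K: K = (2.504, 0.169), RR gives ψ = 0.230, H_out = 9.506 kJ/mol
  T = 350.5 K: K = (2.411, 0.163), RR gives ψ = 0.203, H_out = 8.029 kJ/mol
  T = 351.9 K: K = (2.459, 0.166), RR gives ψ = 0.217, H_out = 8.807 kJ/mol
Linear interpolation between T = 351.9 (H_out = 8.807) and T = 353.2 (H_out = 9.506) on hF = 9.178 gives T ≈ 352.6 K, at which ψ = 0.22.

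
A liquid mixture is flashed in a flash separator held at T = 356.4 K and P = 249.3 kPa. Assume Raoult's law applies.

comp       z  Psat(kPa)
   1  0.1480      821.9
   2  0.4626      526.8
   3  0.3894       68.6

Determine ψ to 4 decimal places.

Raoult's law: Kᵢ = Pᵢˢᵃᵗ/P = Pᵢˢᵃᵗ/249.3.
  K_1 = 821.9/249.3 = 3.296831, K_2 = 526.8/249.3 = 2.113117, K_3 = 68.6/249.3 = 0.275170
Iterate (Newton) starting at ψ = 0.31:
  ψ = 0.3100: g = 0.21733, g' = -0.9235 → ψ = 0.5453
  ψ = 0.5453: g = 0.00460, g' = -0.9353 → ψ = 0.5502
Converged at ψ = 0.5502.

ψ = 0.5502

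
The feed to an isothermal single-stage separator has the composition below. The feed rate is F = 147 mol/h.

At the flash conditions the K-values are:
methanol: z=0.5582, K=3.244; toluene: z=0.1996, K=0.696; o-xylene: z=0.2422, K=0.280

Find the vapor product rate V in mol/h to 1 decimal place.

V = 111.6 mol/h

Let β = V/F and solve Σ zᵢ(Kᵢ−1)/(1+β(Kᵢ−1)) = 0.
Check two-phase: ΣzᵢKᵢ = 2.0175 > 1 and Σzᵢ/Kᵢ = 1.3239 > 1, so g(0) = 1.0175 > 0 and g(1) = -0.3239 < 0.
Iterate (Newton) starting at β = 0.5:
  β = 0.5000: g = 0.24626, g' = -0.9564 → β = 0.7575
  β = 0.7575: g = 0.00154, g' = -1.0243 → β = 0.7590
Converged at β = 0.7590.
Then V = β·F = 0.7590·147 = 111.6 mol/h and L = F − V = 35.4 mol/h.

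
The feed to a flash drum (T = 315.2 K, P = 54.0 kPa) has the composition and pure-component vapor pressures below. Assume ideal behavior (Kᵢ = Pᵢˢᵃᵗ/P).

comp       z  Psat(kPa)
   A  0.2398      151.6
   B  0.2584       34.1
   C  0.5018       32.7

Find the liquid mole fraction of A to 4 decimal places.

x_A = 0.1759

Raoult's law: Kᵢ = Pᵢˢᵃᵗ/P = Pᵢˢᵃᵗ/54.0.
  K_A = 151.6/54.0 = 2.807407, K_B = 34.1/54.0 = 0.631481, K_C = 32.7/54.0 = 0.605556
Material balance + equilibrium reduce to Σ zᵢ(Kᵢ−1)/(1+ψ(Kᵢ−1)) = 0.
Check two-phase: ΣzᵢKᵢ = 1.1403 > 1 and Σzᵢ/Kᵢ = 1.3233 > 1, so g(0) = 0.1403 > 0 and g(1) = -0.3233 < 0.
Iterate (Newton) starting at ψ = 0.5:
  ψ = 0.5000: g = -0.13562, g' = -0.3900 → ψ = 0.1523
  ψ = 0.1523: g = 0.02841, g' = -0.6095 → ψ = 0.1989
  ψ = 0.1989: g = 0.00127, g' = -0.5567 → ψ = 0.2012
Converged at ψ = 0.2012.
Compositions from xᵢ = zᵢ/(1+ψ(Kᵢ−1)), yᵢ = Kᵢxᵢ:
  A: x = 0.1759, y = 0.4937
  B: x = 0.2791, y = 0.1762
  C: x = 0.5451, y = 0.3301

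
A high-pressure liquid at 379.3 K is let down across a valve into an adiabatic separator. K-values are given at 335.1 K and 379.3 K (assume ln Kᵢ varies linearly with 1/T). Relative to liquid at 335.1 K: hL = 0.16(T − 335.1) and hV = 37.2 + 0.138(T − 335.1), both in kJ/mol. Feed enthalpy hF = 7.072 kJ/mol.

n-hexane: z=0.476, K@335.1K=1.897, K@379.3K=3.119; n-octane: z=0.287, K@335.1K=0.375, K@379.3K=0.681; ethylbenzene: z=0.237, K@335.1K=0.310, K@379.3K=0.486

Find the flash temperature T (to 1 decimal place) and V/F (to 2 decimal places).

Adiabatic flash: solve Rachford–Rice at each trial T, then check hF = ψ·hV(T) + (1−ψ)·hL(T).
  T = 335.1 K: K = (1.897, 0.375, 0.310), RR gives ψ = 0.143, H_out = 5.321 kJ/mol
  T = 379.3 K: K = (3.119, 0.681, 0.486), RR gives ψ = 0.885, H_out = 39.116 kJ/mol
  T = 357.2 K: K = (2.470, 0.515, 0.394), RR gives ψ = 0.521, H_out = 22.652 kJ/mol
  T = 346.1 K: K = (2.173, 0.441, 0.350), RR gives ψ = 0.346, H_out = 14.529 kJ/mol
  T = 340.6 K: K = (2.032, 0.407, 0.330), RR gives ψ = 0.250, H_out = 10.158 kJ/mol
  T = 337.9 K: K = (1.965, 0.391, 0.320), RR gives ψ = 0.199, H_out = 7.856 kJ/mol
  T = 336.5 K: K = (1.931, 0.383, 0.315), RR gives ψ = 0.172, H_out = 6.610 kJ/mol
Linear interpolation between T = 336.5 (H_out = 6.610) and T = 337.9 (H_out = 7.856) on hF = 7.072 gives T ≈ 337.0 K, at which ψ = 0.18.

T = 337.0 K, V/F = 0.18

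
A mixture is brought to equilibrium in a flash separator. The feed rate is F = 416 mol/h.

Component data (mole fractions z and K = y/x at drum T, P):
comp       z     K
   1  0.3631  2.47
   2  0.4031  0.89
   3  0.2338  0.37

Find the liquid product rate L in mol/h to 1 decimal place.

Newton iteration, ψ⁰ = 0.44:
  ψ = 0.4400: g = 0.07374, g' = -0.4723 → ψ = 0.5961
  ψ = 0.5961: g = 0.00114, g' = -0.4664 → ψ = 0.5986
Converged at ψ = 0.5986.
Then V = ψ·F = 0.5986·416 = 249.0 mol/h and L = F − V = 167.0 mol/h.

L = 167.0 mol/h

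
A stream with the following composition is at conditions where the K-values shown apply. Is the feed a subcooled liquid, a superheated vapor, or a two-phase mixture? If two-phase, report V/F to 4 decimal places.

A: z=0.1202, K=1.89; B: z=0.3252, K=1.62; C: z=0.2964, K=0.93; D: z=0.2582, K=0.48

two-phase, V/F = 0.5996

ΣzᵢKᵢ = 1.1536; Σzᵢ/Kᵢ = 1.1210.
Both exceed 1, so a two-phase solution exists.
Rachford–Rice: g(ψ) = Σ zᵢ(Kᵢ−1)/(1+ψ(Kᵢ−1)) = 0.
Newton iteration, ψ⁰ = 0.54:
  ψ = 0.5400: g = 0.01506, g' = -0.2501 → ψ = 0.6002
  ψ = 0.6002: g = -0.00016, g' = -0.2560 → ψ = 0.5996
Converged at ψ = 0.5996.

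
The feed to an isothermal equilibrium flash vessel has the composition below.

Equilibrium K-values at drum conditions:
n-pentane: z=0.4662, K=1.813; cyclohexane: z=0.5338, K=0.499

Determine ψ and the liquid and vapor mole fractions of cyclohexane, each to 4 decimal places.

ψ = 0.2740, x_cyclohexane = 0.6187, y_cyclohexane = 0.3087

Rachford–Rice: g(ψ) = Σ zᵢ(Kᵢ−1)/(1+ψ(Kᵢ−1)) = 0.
Check two-phase: ΣzᵢKᵢ = 1.1116 > 1 and Σzᵢ/Kᵢ = 1.3269 > 1, so g(0) = 0.1116 > 0 and g(1) = -0.3269 < 0.
Binary case is linear: z₁(K₁−1)(1+ψ(K₂−1)) + z₂(K₂−1)(1+ψ(K₁−1)) = 0
⇒ ψ = [z₁(K₁−1)+z₂(K₂−1)] / [−(K₁−1)(K₂−1)] = 0.11159/0.40731 = 0.2740
Compositions from xᵢ = zᵢ/(1+ψ(Kᵢ−1)), yᵢ = Kᵢxᵢ:
  n-pentane: x = 0.3813, y = 0.6913
  cyclohexane: x = 0.6187, y = 0.3087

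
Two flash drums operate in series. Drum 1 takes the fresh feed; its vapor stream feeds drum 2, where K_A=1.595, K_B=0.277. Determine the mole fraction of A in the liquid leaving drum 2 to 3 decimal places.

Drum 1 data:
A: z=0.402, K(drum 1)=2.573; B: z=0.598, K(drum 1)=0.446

Drum 1:
Let ψ₁ = V/F and solve Σ zᵢ(Kᵢ−1)/(1+ψ₁(Kᵢ−1)) = 0.
Check two-phase: ΣzᵢKᵢ = 1.301 > 1 and Σzᵢ/Kᵢ = 1.497 > 1, so g(0) = 0.301 > 0 and g(1) = -0.497 < 0.
Newton–Raphson from ψ₁ = 0.49:
  ψ₁ = 0.490: g = -0.0976, g' = -0.663 → ψ₁ = 0.343
  ψ₁ = 0.343: g = 0.0019, g' = -0.700 → ψ₁ = 0.345
Converged at ψ₁ = 0.345.
Drum-1 compositions:
  A: x = 0.260, y = 0.670
  B: x = 0.740, y = 0.330
Drum-2 feed = drum-1 vapor: z₂ = (0.6702, 0.3298).
Drum 2:
Material balance + equilibrium reduce to Σ zᵢ(Kᵢ−1)/(1+ψ₂(Kᵢ−1)) = 0.
g(0) = ΣzᵢKᵢ − 1 = 0.160 and g(1) = 1 − Σzᵢ/Kᵢ = -0.611, so a root lies in (0, 1).
Newton–Raphson from ψ₂ = 0.5:
  ψ₂ = 0.500: g = -0.0662, g' = -0.564 → ψ₂ = 0.383
  ψ₂ = 0.383: g = -0.0049, g' = -0.487 → ψ₂ = 0.373
Converged at ψ₂ = 0.373.
  A: x = 0.549, y = 0.875
  B: x = 0.451, y = 0.125

x_A (drum 2) = 0.549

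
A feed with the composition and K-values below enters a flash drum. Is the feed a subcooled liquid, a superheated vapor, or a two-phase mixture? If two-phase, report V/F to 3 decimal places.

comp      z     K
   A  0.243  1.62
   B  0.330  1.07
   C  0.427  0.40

ΣzᵢKᵢ = 0.918; Σzᵢ/Kᵢ = 1.526.
Since ΣzᵢKᵢ < 1 the mixture is below its bubble point — single liquid phase.

subcooled liquid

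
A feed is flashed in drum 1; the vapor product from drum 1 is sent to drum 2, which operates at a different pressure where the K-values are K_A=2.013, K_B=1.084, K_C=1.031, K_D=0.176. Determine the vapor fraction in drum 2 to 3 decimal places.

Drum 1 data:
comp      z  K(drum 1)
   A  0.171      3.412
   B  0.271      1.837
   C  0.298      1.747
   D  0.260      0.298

Drum 1:
Newton–Raphson from ψ₁ = 0.5:
  ψ₁ = 0.500: g = 0.2277, g' = -0.691 → ψ₁ = 0.829
  ψ₁ = 0.829: g = -0.0282, g' = -0.974 → ψ₁ = 0.801
  ψ₁ = 0.801: g = -0.0009, g' = -0.917 → ψ₁ = 0.800
Converged at ψ₁ = 0.800.
Drum-1 compositions:
  A: x = 0.058, y = 0.199
  B: x = 0.162, y = 0.298
  C: x = 0.187, y = 0.326
  D: x = 0.593, y = 0.177
Drum-2 feed = drum-1 vapor: z₂ = (0.1992, 0.2982, 0.3259, 0.1766).
Drum 2:
Let ψ₂ = V/F and solve Σ zᵢ(Kᵢ−1)/(1+ψ₂(Kᵢ−1)) = 0.
Check two-phase: ΣzᵢKᵢ = 1.091 > 1 and Σzᵢ/Kᵢ = 1.694 > 1, so g(0) = 0.091 > 0 and g(1) = -0.694 < 0.
Newton iteration, ψ₂⁰ = 0.5:
  ψ₂ = 0.500: g = -0.0796, g' = -0.439 → ψ₂ = 0.319
  ψ₂ = 0.319: g = -0.0105, g' = -0.340 → ψ₂ = 0.288
Converged at ψ₂ = 0.288.
  A: x = 0.154, y = 0.311
  B: x = 0.291, y = 0.316
  C: x = 0.323, y = 0.333
  D: x = 0.231, y = 0.041

V/F (drum 2) = 0.288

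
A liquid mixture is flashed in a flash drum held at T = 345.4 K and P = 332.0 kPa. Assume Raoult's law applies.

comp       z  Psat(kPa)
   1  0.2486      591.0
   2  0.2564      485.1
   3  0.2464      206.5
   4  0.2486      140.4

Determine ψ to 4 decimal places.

Raoult's law: Kᵢ = Pᵢˢᵃᵗ/P = Pᵢˢᵃᵗ/332.0.
  K_1 = 591.0/332.0 = 1.780120, K_2 = 485.1/332.0 = 1.461145, K_3 = 206.5/332.0 = 0.621988, K_4 = 140.4/332.0 = 0.422892
Material balance + equilibrium reduce to Σ zᵢ(Kᵢ−1)/(1+ψ(Kᵢ−1)) = 0.
Feasibility: ΣzᵢKᵢ = 1.0756, Σzᵢ/Kᵢ = 1.2991 — both > 1, two phases present.
Newton iteration, ψ⁰ = 0.5:
  ψ = 0.5000: g = -0.08091, g' = -0.3314 → ψ = 0.2559
  ψ = 0.2559: g = -0.00402, g' = -0.3059 → ψ = 0.2427
Converged at ψ = 0.2427.

ψ = 0.2427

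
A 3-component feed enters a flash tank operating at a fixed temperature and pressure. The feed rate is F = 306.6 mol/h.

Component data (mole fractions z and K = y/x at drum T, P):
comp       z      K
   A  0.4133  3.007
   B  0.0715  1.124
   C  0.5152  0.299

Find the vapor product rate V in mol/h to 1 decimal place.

Let ψ = V/F and solve Σ zᵢ(Kᵢ−1)/(1+ψ(Kᵢ−1)) = 0.
Check two-phase: ΣzᵢKᵢ = 1.4772 > 1 and Σzᵢ/Kᵢ = 1.9241 > 1, so g(0) = 0.4772 > 0 and g(1) = -0.9241 < 0.
Newton iteration, ψ⁰ = 0.5:
  ψ = 0.5000: g = -0.13368, g' = -1.0159 → ψ = 0.3684
  ψ = 0.3684: g = -0.00153, g' = -1.0114 → ψ = 0.3669
Converged at ψ = 0.3669.
Then V = ψ·F = 0.3669·306.6 = 112.5 mol/h and L = F − V = 194.1 mol/h.

V = 112.5 mol/h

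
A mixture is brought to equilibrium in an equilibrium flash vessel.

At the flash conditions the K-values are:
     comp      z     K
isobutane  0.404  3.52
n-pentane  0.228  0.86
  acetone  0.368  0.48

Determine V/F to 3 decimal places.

V/F = 0.755

Newton iteration, V/F⁰ = 0.59:
  V/F = 0.590: g = 0.0985, g' = -0.627 → V/F = 0.747
  V/F = 0.747: g = 0.0046, g' = -0.580 → V/F = 0.755
Converged at V/F = 0.755.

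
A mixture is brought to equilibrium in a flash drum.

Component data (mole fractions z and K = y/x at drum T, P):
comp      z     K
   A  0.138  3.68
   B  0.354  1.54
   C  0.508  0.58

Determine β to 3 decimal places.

Rachford–Rice: g(β) = Σ zᵢ(Kᵢ−1)/(1+β(Kᵢ−1)) = 0.
Feasibility: ΣzᵢKᵢ = 1.348, Σzᵢ/Kᵢ = 1.143 — both > 1, two phases present.
Iterate (Newton) starting at β = 0.63:
  β = 0.630: g = -0.0099, g' = -0.360 → β = 0.602
  β = 0.602: g = 0.0001, g' = -0.364 → β = 0.603
Converged at β = 0.603.

β = 0.603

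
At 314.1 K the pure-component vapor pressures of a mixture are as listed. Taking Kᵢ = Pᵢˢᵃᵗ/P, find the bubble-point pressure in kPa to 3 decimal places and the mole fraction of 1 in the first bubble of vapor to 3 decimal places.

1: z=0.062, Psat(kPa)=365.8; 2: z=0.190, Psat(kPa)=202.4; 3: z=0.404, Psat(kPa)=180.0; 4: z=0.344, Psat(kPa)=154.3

Pbub = 186.935 kPa, y_1 = 0.121

At the bubble point ψ → 0, so ΣzᵢKᵢ = 1 with Kᵢ = Pᵢˢᵃᵗ/P ⇒ P = ΣzᵢPᵢˢᵃᵗ.
P = 0.062·365.8 + 0.190·202.4 + 0.404·180.0 + 0.344·154.3 = 186.935 kPa
yᵢ = zᵢPᵢˢᵃᵗ/P ⇒ y_1 = 0.062·365.8/186.935 = 0.121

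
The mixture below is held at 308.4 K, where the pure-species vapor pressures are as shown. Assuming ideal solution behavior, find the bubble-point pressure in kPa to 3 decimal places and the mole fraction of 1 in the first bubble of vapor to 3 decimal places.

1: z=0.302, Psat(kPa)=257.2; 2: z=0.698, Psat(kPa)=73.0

At the bubble point ψ → 0, so ΣzᵢKᵢ = 1 with Kᵢ = Pᵢˢᵃᵗ/P ⇒ P = ΣzᵢPᵢˢᵃᵗ.
P = 0.302·257.2 + 0.698·73.0 = 128.628 kPa
yᵢ = zᵢPᵢˢᵃᵗ/P ⇒ y_1 = 0.302·257.2/128.628 = 0.604

Pbub = 128.628 kPa, y_1 = 0.604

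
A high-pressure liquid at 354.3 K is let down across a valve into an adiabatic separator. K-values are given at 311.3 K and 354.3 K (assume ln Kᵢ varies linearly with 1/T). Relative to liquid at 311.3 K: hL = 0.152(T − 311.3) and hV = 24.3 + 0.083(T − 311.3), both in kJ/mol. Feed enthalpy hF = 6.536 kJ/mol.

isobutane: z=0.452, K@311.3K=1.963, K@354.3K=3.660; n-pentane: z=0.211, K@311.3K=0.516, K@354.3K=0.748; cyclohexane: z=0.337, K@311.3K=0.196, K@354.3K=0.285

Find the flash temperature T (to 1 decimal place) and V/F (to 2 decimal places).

Adiabatic flash: solve Rachford–Rice at each trial T, then check hF = ψ·hV(T) + (1−ψ)·hL(T).
  T = 311.3 K: K = (1.963, 0.516, 0.196), RR gives ψ = 0.093, H_out = 2.249 kJ/mol
  T = 354.3 K: K = (3.660, 0.748, 0.285), RR gives ψ = 0.579, H_out = 18.886 kJ/mol
  T = 332.8 K: K = (2.735, 0.629, 0.239), RR gives ψ = 0.403, H_out = 12.454 kJ/mol
  T = 322.1 K: K = (2.332, 0.572, 0.217), RR gives ψ = 0.278, H_out = 8.179 kJ/mol
  T = 316.7 K: K = (2.143, 0.544, 0.207), RR gives ψ = 0.195, H_out = 5.497 kJ/mol
  T = 319.4 K: K = (2.236, 0.558, 0.212), RR gives ψ = 0.239, H_out = 6.895 kJ/mol
  T = 318.0 K: K = (2.187, 0.550, 0.209), RR gives ψ = 0.217, H_out = 6.186 kJ/mol
Linear interpolation between T = 318.0 (H_out = 6.186) and T = 319.4 (H_out = 6.895) on hF = 6.536 gives T ≈ 318.7 K, at which ψ = 0.23.

T = 318.7 K, V/F = 0.23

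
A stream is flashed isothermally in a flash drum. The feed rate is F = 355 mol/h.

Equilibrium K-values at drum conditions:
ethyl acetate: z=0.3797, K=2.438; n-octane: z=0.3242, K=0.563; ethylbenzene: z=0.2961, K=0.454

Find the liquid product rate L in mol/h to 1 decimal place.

Rachford–Rice: g(β) = Σ zᵢ(Kᵢ−1)/(1+β(Kᵢ−1)) = 0.
Check two-phase: ΣzᵢKᵢ = 1.2427 > 1 and Σzᵢ/Kᵢ = 1.3838 > 1, so g(0) = 0.2427 > 0 and g(1) = -0.3838 < 0.
Newton–Raphson from β = 0.5:
  β = 0.5000: g = -0.08604, g' = -0.5341 → β = 0.3389
  β = 0.3389: g = 0.00241, g' = -0.5731 → β = 0.3431
Converged at β = 0.3431.
Then V = β·F = 0.3431·355 = 121.8 mol/h and L = F − V = 233.2 mol/h.

L = 233.2 mol/h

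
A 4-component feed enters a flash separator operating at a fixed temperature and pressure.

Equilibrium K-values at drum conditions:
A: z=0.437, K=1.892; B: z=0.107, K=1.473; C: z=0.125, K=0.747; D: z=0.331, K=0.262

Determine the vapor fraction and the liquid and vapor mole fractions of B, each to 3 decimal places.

ψ = 0.307, x_B = 0.093, y_B = 0.138

Let ψ = V/F and solve Σ zᵢ(Kᵢ−1)/(1+ψ(Kᵢ−1)) = 0.
Feasibility: ΣzᵢKᵢ = 1.165, Σzᵢ/Kᵢ = 1.734 — both > 1, two phases present.
Newton–Raphson from ψ = 0.5:
  ψ = 0.500: g = -0.1128, g' = -0.645 → ψ = 0.325
  ψ = 0.325: g = -0.0098, g' = -0.548 → ψ = 0.307
Converged at ψ = 0.307.
Compositions from xᵢ = zᵢ/(1+ψ(Kᵢ−1)), yᵢ = Kᵢxᵢ:
  A: x = 0.343, y = 0.649
  B: x = 0.093, y = 0.138
  C: x = 0.136, y = 0.101
  D: x = 0.428, y = 0.112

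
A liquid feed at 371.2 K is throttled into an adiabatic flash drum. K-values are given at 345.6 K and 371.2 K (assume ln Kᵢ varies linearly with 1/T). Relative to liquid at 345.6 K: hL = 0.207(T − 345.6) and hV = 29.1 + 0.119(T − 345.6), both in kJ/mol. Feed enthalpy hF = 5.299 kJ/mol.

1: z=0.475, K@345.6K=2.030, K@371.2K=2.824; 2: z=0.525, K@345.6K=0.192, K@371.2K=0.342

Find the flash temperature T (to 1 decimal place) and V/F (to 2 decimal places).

Adiabatic flash: solve Rachford–Rice at each trial T, then check hF = ψ·hV(T) + (1−ψ)·hL(T).
  T = 345.6 K: K = (2.030, 0.192), RR gives ψ = 0.078, H_out = 2.275 kJ/mol
  T = 371.2 K: K = (2.824, 0.342), RR gives ψ = 0.434, H_out = 16.952 kJ/mol
  T = 358.4 K: K = (2.408, 0.259), RR gives ψ = 0.268, H_out = 10.152 kJ/mol
  T = 352.0 K: K = (2.215, 0.224), RR gives ψ = 0.180, H_out = 6.448 kJ/mol
  T = 348.8 K: K = (2.121, 0.207), RR gives ψ = 0.131, H_out = 4.437 kJ/mol
  T = 350.4 K: K = (2.168, 0.215), RR gives ψ = 0.156, H_out = 5.459 kJ/mol
Linear interpolation between T = 348.8 (H_out = 4.437) and T = 350.4 (H_out = 5.459) on hF = 5.299 gives T ≈ 350.1 K, at which ψ = 0.15.

T = 350.1 K, V/F = 0.15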